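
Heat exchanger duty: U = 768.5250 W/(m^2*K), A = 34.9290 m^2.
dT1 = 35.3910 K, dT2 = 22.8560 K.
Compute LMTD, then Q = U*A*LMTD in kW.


LMTD = 28.6682 K
Q = 768.5250 * 34.9290 * 28.6682 = 769564.0030 W = 769.5640 kW

769.5640 kW


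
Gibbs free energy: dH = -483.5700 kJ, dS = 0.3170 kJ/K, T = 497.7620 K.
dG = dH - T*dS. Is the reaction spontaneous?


T*dS = 497.7620 * 0.3170 = 157.7906 kJ
dG = -483.5700 - 157.7906 = -641.3606 kJ (spontaneous)

dG = -641.3606 kJ, spontaneous


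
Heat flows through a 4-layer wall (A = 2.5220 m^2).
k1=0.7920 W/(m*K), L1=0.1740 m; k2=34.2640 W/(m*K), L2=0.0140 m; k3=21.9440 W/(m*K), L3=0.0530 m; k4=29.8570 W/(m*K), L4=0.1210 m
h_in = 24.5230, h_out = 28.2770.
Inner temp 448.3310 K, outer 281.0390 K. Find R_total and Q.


R_conv_in = 1/(24.5230*2.5220) = 0.0162
R_1 = 0.1740/(0.7920*2.5220) = 0.0871
R_2 = 0.0140/(34.2640*2.5220) = 0.0002
R_3 = 0.0530/(21.9440*2.5220) = 0.0010
R_4 = 0.1210/(29.8570*2.5220) = 0.0016
R_conv_out = 1/(28.2770*2.5220) = 0.0140
R_total = 0.1200 K/W
Q = 167.2920 / 0.1200 = 1393.7503 W

R_total = 0.1200 K/W, Q = 1393.7503 W


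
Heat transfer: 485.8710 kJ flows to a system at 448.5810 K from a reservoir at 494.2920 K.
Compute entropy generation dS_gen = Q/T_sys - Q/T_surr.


dS_sys = 485.8710/448.5810 = 1.0831 kJ/K
dS_surr = -485.8710/494.2920 = -0.9830 kJ/K
dS_gen = 1.0831 - 0.9830 = 0.1002 kJ/K (irreversible)

dS_gen = 0.1002 kJ/K, irreversible


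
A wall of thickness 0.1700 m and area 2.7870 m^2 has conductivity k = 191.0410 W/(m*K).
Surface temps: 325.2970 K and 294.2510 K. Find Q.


dT = 31.0460 K
Q = 191.0410 * 2.7870 * 31.0460 / 0.1700 = 97234.4771 W

97234.4771 W


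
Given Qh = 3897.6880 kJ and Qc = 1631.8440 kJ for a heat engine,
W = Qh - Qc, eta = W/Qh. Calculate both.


W = 3897.6880 - 1631.8440 = 2265.8440 kJ
eta = 2265.8440 / 3897.6880 = 0.5813 = 58.1330%

W = 2265.8440 kJ, eta = 58.1330%


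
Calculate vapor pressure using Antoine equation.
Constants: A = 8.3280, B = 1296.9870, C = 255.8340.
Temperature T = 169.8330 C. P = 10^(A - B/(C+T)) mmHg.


C+T = 425.6670
B/(C+T) = 3.0470
log10(P) = 8.3280 - 3.0470 = 5.2810
P = 10^5.2810 = 191006.3497 mmHg

191006.3497 mmHg


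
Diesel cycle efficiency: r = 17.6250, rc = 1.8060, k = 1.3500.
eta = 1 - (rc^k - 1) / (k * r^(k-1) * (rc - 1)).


r^(k-1) = 2.7299
rc^k = 2.2211
eta = 0.5889 = 58.8908%

58.8908%


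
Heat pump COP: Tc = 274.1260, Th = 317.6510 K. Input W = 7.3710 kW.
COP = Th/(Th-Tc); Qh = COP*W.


COP = 317.6510 / 43.5250 = 7.2981
Qh = 7.2981 * 7.3710 = 53.7945 kW

COP = 7.2981, Qh = 53.7945 kW


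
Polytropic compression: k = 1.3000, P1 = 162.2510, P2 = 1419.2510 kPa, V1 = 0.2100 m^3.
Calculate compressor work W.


(k-1)/k = 0.2308
(P2/P1)^exp = 1.6495
W = 4.3333 * 162.2510 * 0.2100 * (1.6495 - 1) = 95.8992 kJ

95.8992 kJ


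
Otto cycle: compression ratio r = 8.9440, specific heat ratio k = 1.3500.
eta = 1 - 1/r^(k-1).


r^(k-1) = 2.1530
eta = 1 - 1/2.1530 = 0.5355 = 53.5523%

53.5523%


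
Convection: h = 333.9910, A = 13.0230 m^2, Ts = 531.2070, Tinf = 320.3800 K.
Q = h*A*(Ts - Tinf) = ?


dT = 210.8270 K
Q = 333.9910 * 13.0230 * 210.8270 = 917005.6966 W

917005.6966 W


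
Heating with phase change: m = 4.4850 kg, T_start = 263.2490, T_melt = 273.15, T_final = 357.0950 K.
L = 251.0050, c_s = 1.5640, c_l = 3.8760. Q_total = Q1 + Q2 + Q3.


Q1 (sensible, solid) = 4.4850 * 1.5640 * 9.9010 = 69.4510 kJ
Q2 (latent) = 4.4850 * 251.0050 = 1125.7574 kJ
Q3 (sensible, liquid) = 4.4850 * 3.8760 * 83.9450 = 1459.2881 kJ
Q_total = 2654.4965 kJ

2654.4965 kJ


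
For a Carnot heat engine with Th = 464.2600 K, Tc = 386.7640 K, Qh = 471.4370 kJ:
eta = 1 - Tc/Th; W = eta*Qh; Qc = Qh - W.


eta = 1 - 386.7640/464.2600 = 0.1669
W = 0.1669 * 471.4370 = 78.6940 kJ
Qc = 471.4370 - 78.6940 = 392.7430 kJ

eta = 16.6924%, W = 78.6940 kJ, Qc = 392.7430 kJ


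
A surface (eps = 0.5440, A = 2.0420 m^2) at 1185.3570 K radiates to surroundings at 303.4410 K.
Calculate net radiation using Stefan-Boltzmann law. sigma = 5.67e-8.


T^4 = 1.9742e+12
Tsurr^4 = 8.4781e+09
Q = 0.5440 * 5.67e-8 * 2.0420 * 1.9657e+12 = 123812.7387 W

123812.7387 W


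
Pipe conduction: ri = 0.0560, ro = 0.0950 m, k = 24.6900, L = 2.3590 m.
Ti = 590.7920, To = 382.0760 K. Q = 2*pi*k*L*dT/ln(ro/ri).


dT = 208.7160 K
ln(ro/ri) = 0.5285
Q = 2*pi*24.6900*2.3590*208.7160 / 0.5285 = 144517.0016 W

144517.0016 W


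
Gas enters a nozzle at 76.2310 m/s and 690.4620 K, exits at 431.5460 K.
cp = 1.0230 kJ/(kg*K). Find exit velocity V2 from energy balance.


dT = 258.9160 K
2*cp*1000*dT = 529742.1360
V1^2 = 5811.1654
V2 = sqrt(535553.3014) = 731.8151 m/s

731.8151 m/s


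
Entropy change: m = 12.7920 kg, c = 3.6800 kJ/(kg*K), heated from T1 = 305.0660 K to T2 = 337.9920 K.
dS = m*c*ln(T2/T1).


T2/T1 = 1.1079
ln(T2/T1) = 0.1025
dS = 12.7920 * 3.6800 * 0.1025 = 4.8249 kJ/K

4.8249 kJ/K


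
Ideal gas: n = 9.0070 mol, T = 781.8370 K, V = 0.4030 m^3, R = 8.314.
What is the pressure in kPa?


P = nRT/V = 9.0070 * 8.314 * 781.8370 / 0.4030
= 58547.2367 / 0.4030 = 145278.5030 Pa = 145.2785 kPa

145.2785 kPa


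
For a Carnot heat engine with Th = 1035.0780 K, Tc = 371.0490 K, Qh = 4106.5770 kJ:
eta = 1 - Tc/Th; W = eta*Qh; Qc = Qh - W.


eta = 1 - 371.0490/1035.0780 = 0.6415
W = 0.6415 * 4106.5770 = 2634.4741 kJ
Qc = 4106.5770 - 2634.4741 = 1472.1029 kJ

eta = 64.1526%, W = 2634.4741 kJ, Qc = 1472.1029 kJ


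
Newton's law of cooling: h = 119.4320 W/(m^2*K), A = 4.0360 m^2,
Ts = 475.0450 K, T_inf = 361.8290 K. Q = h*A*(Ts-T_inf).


dT = 113.2160 K
Q = 119.4320 * 4.0360 * 113.2160 = 54573.2313 W

54573.2313 W


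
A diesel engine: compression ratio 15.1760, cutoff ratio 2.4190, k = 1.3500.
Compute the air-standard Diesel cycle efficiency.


r^(k-1) = 2.5906
rc^k = 3.2954
eta = 0.5375 = 53.7472%

53.7472%


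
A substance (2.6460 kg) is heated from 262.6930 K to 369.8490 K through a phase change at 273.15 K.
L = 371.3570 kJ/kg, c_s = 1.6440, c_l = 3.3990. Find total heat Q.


Q1 (sensible, solid) = 2.6460 * 1.6440 * 10.4570 = 45.4882 kJ
Q2 (latent) = 2.6460 * 371.3570 = 982.6106 kJ
Q3 (sensible, liquid) = 2.6460 * 3.3990 * 96.6990 = 869.6870 kJ
Q_total = 1897.7858 kJ

1897.7858 kJ


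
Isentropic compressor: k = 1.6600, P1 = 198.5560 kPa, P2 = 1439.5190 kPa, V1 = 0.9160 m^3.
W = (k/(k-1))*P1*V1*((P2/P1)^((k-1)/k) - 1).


(k-1)/k = 0.3976
(P2/P1)^exp = 2.1982
W = 2.5152 * 198.5560 * 0.9160 * (2.1982 - 1) = 548.1002 kJ

548.1002 kJ


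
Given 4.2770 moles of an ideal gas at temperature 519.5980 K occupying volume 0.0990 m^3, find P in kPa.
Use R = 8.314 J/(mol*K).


P = nRT/V = 4.2770 * 8.314 * 519.5980 / 0.0990
= 18476.3739 / 0.0990 = 186630.0389 Pa = 186.6300 kPa

186.6300 kPa


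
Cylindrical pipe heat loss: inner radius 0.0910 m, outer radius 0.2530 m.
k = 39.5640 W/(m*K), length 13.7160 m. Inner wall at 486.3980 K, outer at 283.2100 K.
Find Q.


dT = 203.1880 K
ln(ro/ri) = 1.0225
Q = 2*pi*39.5640*13.7160*203.1880 / 1.0225 = 677531.5797 W

677531.5797 W


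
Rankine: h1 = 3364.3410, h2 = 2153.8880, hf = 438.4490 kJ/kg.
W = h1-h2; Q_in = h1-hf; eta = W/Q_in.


W = 1210.4530 kJ/kg
Q_in = 2925.8920 kJ/kg
eta = 0.4137 = 41.3704%

eta = 41.3704%


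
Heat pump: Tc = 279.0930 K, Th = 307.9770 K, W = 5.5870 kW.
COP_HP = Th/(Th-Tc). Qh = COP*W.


COP = 307.9770 / 28.8840 = 10.6625
Qh = 10.6625 * 5.5870 = 59.5716 kW

COP = 10.6625, Qh = 59.5716 kW


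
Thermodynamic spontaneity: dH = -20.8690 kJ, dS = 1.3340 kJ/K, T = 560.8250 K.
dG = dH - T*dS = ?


T*dS = 560.8250 * 1.3340 = 748.1406 kJ
dG = -20.8690 - 748.1406 = -769.0096 kJ (spontaneous)

dG = -769.0096 kJ, spontaneous


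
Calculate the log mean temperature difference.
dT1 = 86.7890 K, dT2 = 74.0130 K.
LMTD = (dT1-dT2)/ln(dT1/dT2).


dT1/dT2 = 1.1726
ln(dT1/dT2) = 0.1592
LMTD = 12.7760 / 0.1592 = 80.2315 K

80.2315 K


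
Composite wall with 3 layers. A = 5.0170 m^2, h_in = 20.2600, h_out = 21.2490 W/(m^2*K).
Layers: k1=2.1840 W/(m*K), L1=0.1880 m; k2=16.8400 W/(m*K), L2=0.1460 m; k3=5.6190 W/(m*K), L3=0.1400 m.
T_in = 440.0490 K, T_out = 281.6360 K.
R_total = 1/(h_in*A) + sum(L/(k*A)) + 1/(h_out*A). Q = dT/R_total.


R_conv_in = 1/(20.2600*5.0170) = 0.0098
R_1 = 0.1880/(2.1840*5.0170) = 0.0172
R_2 = 0.1460/(16.8400*5.0170) = 0.0017
R_3 = 0.1400/(5.6190*5.0170) = 0.0050
R_conv_out = 1/(21.2490*5.0170) = 0.0094
R_total = 0.0431 K/W
Q = 158.4130 / 0.0431 = 3677.9834 W

R_total = 0.0431 K/W, Q = 3677.9834 W


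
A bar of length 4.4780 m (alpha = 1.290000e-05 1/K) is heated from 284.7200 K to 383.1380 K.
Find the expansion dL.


dT = 98.4180 K
dL = 1.290000e-05 * 4.4780 * 98.4180 = 0.005685 m
L_final = 4.483685 m

dL = 0.005685 m


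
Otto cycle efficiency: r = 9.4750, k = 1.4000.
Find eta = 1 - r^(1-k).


r^(k-1) = 2.4583
eta = 1 - 1/2.4583 = 0.5932 = 59.3212%

59.3212%


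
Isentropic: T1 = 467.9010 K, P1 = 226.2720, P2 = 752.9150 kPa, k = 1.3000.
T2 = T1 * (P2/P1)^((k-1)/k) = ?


(k-1)/k = 0.2308
(P2/P1)^exp = 1.3197
T2 = 467.9010 * 1.3197 = 617.5073 K

617.5073 K


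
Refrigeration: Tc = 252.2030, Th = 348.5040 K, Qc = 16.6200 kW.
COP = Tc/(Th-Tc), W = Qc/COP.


COP = 252.2030 / 96.3010 = 2.6189
W = 16.6200 / 2.6189 = 6.3462 kW

COP = 2.6189, W = 6.3462 kW


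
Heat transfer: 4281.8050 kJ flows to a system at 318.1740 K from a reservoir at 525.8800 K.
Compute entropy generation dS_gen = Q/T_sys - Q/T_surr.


dS_sys = 4281.8050/318.1740 = 13.4574 kJ/K
dS_surr = -4281.8050/525.8800 = -8.1422 kJ/K
dS_gen = 13.4574 - 8.1422 = 5.3153 kJ/K (irreversible)

dS_gen = 5.3153 kJ/K, irreversible


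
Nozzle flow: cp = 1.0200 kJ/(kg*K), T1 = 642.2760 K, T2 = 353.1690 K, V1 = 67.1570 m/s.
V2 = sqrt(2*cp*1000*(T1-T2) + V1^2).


dT = 289.1070 K
2*cp*1000*dT = 589778.2800
V1^2 = 4510.0626
V2 = sqrt(594288.3426) = 770.9010 m/s

770.9010 m/s


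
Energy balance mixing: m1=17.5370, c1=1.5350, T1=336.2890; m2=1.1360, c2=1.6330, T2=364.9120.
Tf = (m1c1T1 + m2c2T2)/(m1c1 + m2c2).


num = 9729.6067
den = 28.7744
Tf = 338.1343 K

338.1343 K


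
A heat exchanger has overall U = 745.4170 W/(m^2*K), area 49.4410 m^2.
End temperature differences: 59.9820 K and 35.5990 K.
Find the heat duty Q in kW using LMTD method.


LMTD = 46.7352 K
Q = 745.4170 * 49.4410 * 46.7352 = 1722385.6190 W = 1722.3856 kW

1722.3856 kW


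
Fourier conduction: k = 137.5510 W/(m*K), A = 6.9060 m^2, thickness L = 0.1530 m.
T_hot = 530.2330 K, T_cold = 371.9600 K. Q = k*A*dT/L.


dT = 158.2730 K
Q = 137.5510 * 6.9060 * 158.2730 / 0.1530 = 982665.5469 W

982665.5469 W


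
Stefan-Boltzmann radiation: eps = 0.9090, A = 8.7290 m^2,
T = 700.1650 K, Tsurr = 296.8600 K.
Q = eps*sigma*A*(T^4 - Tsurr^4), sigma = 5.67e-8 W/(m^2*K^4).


T^4 = 2.4033e+11
Tsurr^4 = 7.7662e+09
Q = 0.9090 * 5.67e-8 * 8.7290 * 2.3256e+11 = 104627.7778 W

104627.7778 W


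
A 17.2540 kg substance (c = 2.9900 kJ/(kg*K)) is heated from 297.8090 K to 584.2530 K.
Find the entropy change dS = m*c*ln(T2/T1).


T2/T1 = 1.9618
ln(T2/T1) = 0.6739
dS = 17.2540 * 2.9900 * 0.6739 = 34.7652 kJ/K

34.7652 kJ/K


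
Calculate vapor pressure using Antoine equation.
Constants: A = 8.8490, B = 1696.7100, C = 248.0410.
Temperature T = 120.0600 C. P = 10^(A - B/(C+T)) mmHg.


C+T = 368.1010
B/(C+T) = 4.6094
log10(P) = 8.8490 - 4.6094 = 4.2396
P = 10^4.2396 = 17363.6118 mmHg

17363.6118 mmHg


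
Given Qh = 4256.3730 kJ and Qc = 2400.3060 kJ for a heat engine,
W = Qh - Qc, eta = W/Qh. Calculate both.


W = 4256.3730 - 2400.3060 = 1856.0670 kJ
eta = 1856.0670 / 4256.3730 = 0.4361 = 43.6068%

W = 1856.0670 kJ, eta = 43.6068%


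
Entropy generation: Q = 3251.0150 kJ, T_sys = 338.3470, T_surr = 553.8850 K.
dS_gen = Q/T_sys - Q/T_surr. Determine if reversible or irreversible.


dS_sys = 3251.0150/338.3470 = 9.6085 kJ/K
dS_surr = -3251.0150/553.8850 = -5.8695 kJ/K
dS_gen = 9.6085 - 5.8695 = 3.7390 kJ/K (irreversible)

dS_gen = 3.7390 kJ/K, irreversible


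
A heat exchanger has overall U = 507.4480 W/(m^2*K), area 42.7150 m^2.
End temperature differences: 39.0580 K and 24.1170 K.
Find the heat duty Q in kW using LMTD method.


LMTD = 30.9895 K
Q = 507.4480 * 42.7150 * 30.9895 = 671717.7179 W = 671.7177 kW

671.7177 kW


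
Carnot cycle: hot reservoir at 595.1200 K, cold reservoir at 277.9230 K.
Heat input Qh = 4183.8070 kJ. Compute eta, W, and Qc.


eta = 1 - 277.9230/595.1200 = 0.5330
W = 0.5330 * 4183.8070 = 2229.9554 kJ
Qc = 4183.8070 - 2229.9554 = 1953.8516 kJ

eta = 53.2997%, W = 2229.9554 kJ, Qc = 1953.8516 kJ


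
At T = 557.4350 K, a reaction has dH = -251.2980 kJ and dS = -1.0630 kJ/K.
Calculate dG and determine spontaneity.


T*dS = 557.4350 * -1.0630 = -592.5534 kJ
dG = -251.2980 + 592.5534 = 341.2554 kJ (non-spontaneous)

dG = 341.2554 kJ, non-spontaneous


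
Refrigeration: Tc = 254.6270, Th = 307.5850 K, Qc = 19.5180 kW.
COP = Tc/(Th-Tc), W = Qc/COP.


COP = 254.6270 / 52.9580 = 4.8081
W = 19.5180 / 4.8081 = 4.0594 kW

COP = 4.8081, W = 4.0594 kW


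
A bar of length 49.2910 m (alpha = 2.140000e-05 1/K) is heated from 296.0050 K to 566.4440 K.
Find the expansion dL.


dT = 270.4390 K
dL = 2.140000e-05 * 49.2910 * 270.4390 = 0.285266 m
L_final = 49.576266 m

dL = 0.285266 m


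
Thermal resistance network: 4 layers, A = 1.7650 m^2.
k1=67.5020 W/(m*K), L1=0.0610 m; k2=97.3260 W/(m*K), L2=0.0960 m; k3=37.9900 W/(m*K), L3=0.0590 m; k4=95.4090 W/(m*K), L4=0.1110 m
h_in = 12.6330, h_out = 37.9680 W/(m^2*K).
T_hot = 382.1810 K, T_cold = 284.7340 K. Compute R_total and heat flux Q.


R_conv_in = 1/(12.6330*1.7650) = 0.0448
R_1 = 0.0610/(67.5020*1.7650) = 0.0005
R_2 = 0.0960/(97.3260*1.7650) = 0.0006
R_3 = 0.0590/(37.9900*1.7650) = 0.0009
R_4 = 0.1110/(95.4090*1.7650) = 0.0007
R_conv_out = 1/(37.9680*1.7650) = 0.0149
R_total = 0.0624 K/W
Q = 97.4470 / 0.0624 = 1562.1295 W

R_total = 0.0624 K/W, Q = 1562.1295 W


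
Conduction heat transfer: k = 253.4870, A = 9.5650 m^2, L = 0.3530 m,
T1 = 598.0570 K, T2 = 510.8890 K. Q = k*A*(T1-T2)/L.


dT = 87.1680 K
Q = 253.4870 * 9.5650 * 87.1680 / 0.3530 = 598719.0023 W

598719.0023 W


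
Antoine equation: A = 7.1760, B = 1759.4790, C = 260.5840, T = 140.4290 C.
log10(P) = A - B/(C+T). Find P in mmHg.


C+T = 401.0130
B/(C+T) = 4.3876
log10(P) = 7.1760 - 4.3876 = 2.7884
P = 10^2.7884 = 614.3475 mmHg

614.3475 mmHg


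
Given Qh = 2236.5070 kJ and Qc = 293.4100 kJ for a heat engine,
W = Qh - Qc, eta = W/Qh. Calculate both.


W = 2236.5070 - 293.4100 = 1943.0970 kJ
eta = 1943.0970 / 2236.5070 = 0.8688 = 86.8809%

W = 1943.0970 kJ, eta = 86.8809%


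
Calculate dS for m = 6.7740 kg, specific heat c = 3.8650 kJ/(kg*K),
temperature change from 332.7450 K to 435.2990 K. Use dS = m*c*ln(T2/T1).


T2/T1 = 1.3082
ln(T2/T1) = 0.2687
dS = 6.7740 * 3.8650 * 0.2687 = 7.0338 kJ/K

7.0338 kJ/K


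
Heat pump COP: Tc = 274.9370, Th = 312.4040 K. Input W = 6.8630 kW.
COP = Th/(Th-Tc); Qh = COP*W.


COP = 312.4040 / 37.4670 = 8.3381
Qh = 8.3381 * 6.8630 = 57.2245 kW

COP = 8.3381, Qh = 57.2245 kW


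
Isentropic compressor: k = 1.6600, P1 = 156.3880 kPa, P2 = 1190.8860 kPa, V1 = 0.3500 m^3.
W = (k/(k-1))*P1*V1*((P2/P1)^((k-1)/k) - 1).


(k-1)/k = 0.3976
(P2/P1)^exp = 2.2415
W = 2.5152 * 156.3880 * 0.3500 * (2.2415 - 1) = 170.9183 kJ

170.9183 kJ


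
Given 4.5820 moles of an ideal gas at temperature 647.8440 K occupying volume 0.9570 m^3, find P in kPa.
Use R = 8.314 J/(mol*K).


P = nRT/V = 4.5820 * 8.314 * 647.8440 / 0.9570
= 24679.4539 / 0.9570 = 25788.3531 Pa = 25.7884 kPa

25.7884 kPa


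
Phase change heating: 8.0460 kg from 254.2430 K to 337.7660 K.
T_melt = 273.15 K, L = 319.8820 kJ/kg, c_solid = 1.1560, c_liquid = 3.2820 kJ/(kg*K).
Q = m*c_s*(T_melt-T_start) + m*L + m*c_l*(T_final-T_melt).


Q1 (sensible, solid) = 8.0460 * 1.1560 * 18.9070 = 175.8573 kJ
Q2 (latent) = 8.0460 * 319.8820 = 2573.7706 kJ
Q3 (sensible, liquid) = 8.0460 * 3.2820 * 64.6160 = 1706.3129 kJ
Q_total = 4455.9408 kJ

4455.9408 kJ


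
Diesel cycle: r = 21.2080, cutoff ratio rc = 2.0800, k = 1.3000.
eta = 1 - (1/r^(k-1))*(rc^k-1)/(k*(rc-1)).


r^(k-1) = 2.5001
rc^k = 2.5911
eta = 0.5467 = 54.6709%

54.6709%


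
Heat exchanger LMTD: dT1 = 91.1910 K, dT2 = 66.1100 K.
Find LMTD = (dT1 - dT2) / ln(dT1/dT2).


dT1/dT2 = 1.3794
ln(dT1/dT2) = 0.3216
LMTD = 25.0810 / 0.3216 = 77.9794 K

77.9794 K


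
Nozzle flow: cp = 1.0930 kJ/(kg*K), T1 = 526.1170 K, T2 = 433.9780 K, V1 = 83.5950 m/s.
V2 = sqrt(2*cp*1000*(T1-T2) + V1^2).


dT = 92.1390 K
2*cp*1000*dT = 201415.8540
V1^2 = 6988.1240
V2 = sqrt(208403.9780) = 456.5128 m/s

456.5128 m/s


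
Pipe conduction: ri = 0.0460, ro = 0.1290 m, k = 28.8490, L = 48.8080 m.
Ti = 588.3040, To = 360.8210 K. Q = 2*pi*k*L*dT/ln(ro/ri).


dT = 227.4830 K
ln(ro/ri) = 1.0312
Q = 2*pi*28.8490*48.8080*227.4830 / 1.0312 = 1951730.7160 W

1951730.7160 W


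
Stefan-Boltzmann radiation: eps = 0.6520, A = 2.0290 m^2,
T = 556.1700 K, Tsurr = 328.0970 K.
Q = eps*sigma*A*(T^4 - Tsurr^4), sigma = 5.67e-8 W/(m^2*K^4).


T^4 = 9.5682e+10
Tsurr^4 = 1.1588e+10
Q = 0.6520 * 5.67e-8 * 2.0290 * 8.4094e+10 = 6307.7958 W

6307.7958 W


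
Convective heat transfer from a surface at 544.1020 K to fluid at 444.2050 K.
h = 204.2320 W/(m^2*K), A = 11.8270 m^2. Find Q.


dT = 99.8970 K
Q = 204.2320 * 11.8270 * 99.8970 = 241296.3949 W

241296.3949 W


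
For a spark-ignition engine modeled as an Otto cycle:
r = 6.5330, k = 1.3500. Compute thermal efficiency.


r^(k-1) = 1.9288
eta = 1 - 1/1.9288 = 0.4815 = 48.1546%

48.1546%


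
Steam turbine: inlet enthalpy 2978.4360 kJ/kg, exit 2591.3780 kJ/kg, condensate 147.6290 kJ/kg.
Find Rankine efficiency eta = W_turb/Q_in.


W = 387.0580 kJ/kg
Q_in = 2830.8070 kJ/kg
eta = 0.1367 = 13.6731%

eta = 13.6731%


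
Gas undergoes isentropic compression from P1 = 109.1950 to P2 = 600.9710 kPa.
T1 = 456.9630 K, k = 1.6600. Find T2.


(k-1)/k = 0.3976
(P2/P1)^exp = 1.9700
T2 = 456.9630 * 1.9700 = 900.2365 K

900.2365 K


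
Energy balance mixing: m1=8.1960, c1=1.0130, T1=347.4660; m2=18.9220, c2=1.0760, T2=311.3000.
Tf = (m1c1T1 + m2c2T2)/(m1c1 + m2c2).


num = 9222.9436
den = 28.6626
Tf = 321.7760 K

321.7760 K


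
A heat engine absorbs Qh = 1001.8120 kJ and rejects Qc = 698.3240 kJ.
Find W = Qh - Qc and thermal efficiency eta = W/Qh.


W = 1001.8120 - 698.3240 = 303.4880 kJ
eta = 303.4880 / 1001.8120 = 0.3029 = 30.2939%

W = 303.4880 kJ, eta = 30.2939%


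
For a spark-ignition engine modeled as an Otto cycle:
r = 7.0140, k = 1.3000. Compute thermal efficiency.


r^(k-1) = 1.7939
eta = 1 - 1/1.7939 = 0.4425 = 44.2544%

44.2544%


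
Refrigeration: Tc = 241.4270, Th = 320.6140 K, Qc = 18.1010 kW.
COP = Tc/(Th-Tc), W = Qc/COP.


COP = 241.4270 / 79.1870 = 3.0488
W = 18.1010 / 3.0488 = 5.9370 kW

COP = 3.0488, W = 5.9370 kW


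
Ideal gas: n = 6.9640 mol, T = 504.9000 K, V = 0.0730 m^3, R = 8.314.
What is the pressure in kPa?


P = nRT/V = 6.9640 * 8.314 * 504.9000 / 0.0730
= 29233.0516 / 0.0730 = 400452.7618 Pa = 400.4528 kPa

400.4528 kPa


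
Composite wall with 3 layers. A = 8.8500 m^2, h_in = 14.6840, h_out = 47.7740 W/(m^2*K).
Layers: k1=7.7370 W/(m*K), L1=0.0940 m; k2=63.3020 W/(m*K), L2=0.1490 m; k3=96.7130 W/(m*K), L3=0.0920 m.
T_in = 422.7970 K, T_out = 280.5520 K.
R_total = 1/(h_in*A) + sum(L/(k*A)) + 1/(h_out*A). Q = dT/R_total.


R_conv_in = 1/(14.6840*8.8500) = 0.0077
R_1 = 0.0940/(7.7370*8.8500) = 0.0014
R_2 = 0.1490/(63.3020*8.8500) = 0.0003
R_3 = 0.0920/(96.7130*8.8500) = 0.0001
R_conv_out = 1/(47.7740*8.8500) = 0.0024
R_total = 0.0118 K/W
Q = 142.2450 / 0.0118 = 12048.0044 W

R_total = 0.0118 K/W, Q = 12048.0044 W


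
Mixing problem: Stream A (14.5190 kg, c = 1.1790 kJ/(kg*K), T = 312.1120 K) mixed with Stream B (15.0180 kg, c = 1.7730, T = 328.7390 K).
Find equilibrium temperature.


num = 14096.0074
den = 43.7448
Tf = 322.2326 K

322.2326 K


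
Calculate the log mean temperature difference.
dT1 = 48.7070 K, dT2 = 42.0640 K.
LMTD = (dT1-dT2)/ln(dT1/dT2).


dT1/dT2 = 1.1579
ln(dT1/dT2) = 0.1466
LMTD = 6.6430 / 0.1466 = 45.3044 K

45.3044 K


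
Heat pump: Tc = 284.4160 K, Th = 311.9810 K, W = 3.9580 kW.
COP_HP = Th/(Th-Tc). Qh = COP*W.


COP = 311.9810 / 27.5650 = 11.3180
Qh = 11.3180 * 3.9580 = 44.7967 kW

COP = 11.3180, Qh = 44.7967 kW


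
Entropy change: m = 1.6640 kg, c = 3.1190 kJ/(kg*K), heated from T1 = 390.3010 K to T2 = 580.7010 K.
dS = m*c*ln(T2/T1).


T2/T1 = 1.4878
ln(T2/T1) = 0.3973
dS = 1.6640 * 3.1190 * 0.3973 = 2.0621 kJ/K

2.0621 kJ/K


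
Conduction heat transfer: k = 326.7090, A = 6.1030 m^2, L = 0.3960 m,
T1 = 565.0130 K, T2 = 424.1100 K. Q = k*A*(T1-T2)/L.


dT = 140.9030 K
Q = 326.7090 * 6.1030 * 140.9030 / 0.3960 = 709462.6263 W

709462.6263 W


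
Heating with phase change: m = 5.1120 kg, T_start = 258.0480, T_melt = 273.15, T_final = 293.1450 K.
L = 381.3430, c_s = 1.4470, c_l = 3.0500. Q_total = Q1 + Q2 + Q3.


Q1 (sensible, solid) = 5.1120 * 1.4470 * 15.1020 = 111.7105 kJ
Q2 (latent) = 5.1120 * 381.3430 = 1949.4254 kJ
Q3 (sensible, liquid) = 5.1120 * 3.0500 * 19.9950 = 311.7540 kJ
Q_total = 2372.8899 kJ

2372.8899 kJ


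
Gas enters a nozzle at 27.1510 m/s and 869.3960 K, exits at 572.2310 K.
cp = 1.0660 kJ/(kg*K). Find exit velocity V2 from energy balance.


dT = 297.1650 K
2*cp*1000*dT = 633555.7800
V1^2 = 737.1768
V2 = sqrt(634292.9568) = 796.4251 m/s

796.4251 m/s


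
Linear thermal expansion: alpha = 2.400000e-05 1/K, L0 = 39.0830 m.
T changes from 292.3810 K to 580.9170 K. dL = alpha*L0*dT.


dT = 288.5360 K
dL = 2.400000e-05 * 39.0830 * 288.5360 = 0.270644 m
L_final = 39.353644 m

dL = 0.270644 m


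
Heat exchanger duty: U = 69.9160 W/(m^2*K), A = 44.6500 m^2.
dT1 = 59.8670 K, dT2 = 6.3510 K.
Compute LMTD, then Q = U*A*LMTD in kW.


LMTD = 23.8537 K
Q = 69.9160 * 44.6500 * 23.8537 = 74465.1488 W = 74.4651 kW

74.4651 kW


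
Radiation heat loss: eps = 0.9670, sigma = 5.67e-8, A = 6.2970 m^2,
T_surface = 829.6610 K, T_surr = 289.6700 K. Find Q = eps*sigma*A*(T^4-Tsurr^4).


T^4 = 4.7381e+11
Tsurr^4 = 7.0407e+09
Q = 0.9670 * 5.67e-8 * 6.2970 * 4.6677e+11 = 161155.0778 W

161155.0778 W


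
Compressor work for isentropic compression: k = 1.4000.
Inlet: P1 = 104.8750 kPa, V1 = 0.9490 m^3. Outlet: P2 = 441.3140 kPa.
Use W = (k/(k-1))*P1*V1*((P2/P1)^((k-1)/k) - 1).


(k-1)/k = 0.2857
(P2/P1)^exp = 1.5077
W = 3.5000 * 104.8750 * 0.9490 * (1.5077 - 1) = 176.8442 kJ

176.8442 kJ


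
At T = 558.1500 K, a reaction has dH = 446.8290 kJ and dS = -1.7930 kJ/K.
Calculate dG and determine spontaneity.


T*dS = 558.1500 * -1.7930 = -1000.7629 kJ
dG = 446.8290 + 1000.7629 = 1447.5919 kJ (non-spontaneous)

dG = 1447.5919 kJ, non-spontaneous


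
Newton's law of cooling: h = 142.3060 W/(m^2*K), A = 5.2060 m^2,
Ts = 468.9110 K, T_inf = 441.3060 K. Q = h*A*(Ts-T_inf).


dT = 27.6050 K
Q = 142.3060 * 5.2060 * 27.6050 = 20451.0272 W

20451.0272 W


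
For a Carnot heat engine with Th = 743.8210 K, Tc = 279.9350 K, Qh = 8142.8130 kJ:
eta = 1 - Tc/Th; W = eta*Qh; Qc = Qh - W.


eta = 1 - 279.9350/743.8210 = 0.6237
W = 0.6237 * 8142.8130 = 5078.2876 kJ
Qc = 8142.8130 - 5078.2876 = 3064.5254 kJ

eta = 62.3653%, W = 5078.2876 kJ, Qc = 3064.5254 kJ


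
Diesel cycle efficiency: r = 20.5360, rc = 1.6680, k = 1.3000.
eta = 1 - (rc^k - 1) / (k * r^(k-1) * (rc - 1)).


r^(k-1) = 2.4760
rc^k = 1.9447
eta = 0.5606 = 56.0637%

56.0637%


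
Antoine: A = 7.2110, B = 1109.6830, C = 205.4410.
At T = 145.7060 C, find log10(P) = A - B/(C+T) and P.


C+T = 351.1470
B/(C+T) = 3.1602
log10(P) = 7.2110 - 3.1602 = 4.0508
P = 10^4.0508 = 11241.7380 mmHg

11241.7380 mmHg


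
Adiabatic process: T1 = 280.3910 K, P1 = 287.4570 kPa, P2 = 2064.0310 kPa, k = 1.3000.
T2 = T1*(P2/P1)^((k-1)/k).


(k-1)/k = 0.2308
(P2/P1)^exp = 1.5761
T2 = 280.3910 * 1.5761 = 441.9118 K

441.9118 K


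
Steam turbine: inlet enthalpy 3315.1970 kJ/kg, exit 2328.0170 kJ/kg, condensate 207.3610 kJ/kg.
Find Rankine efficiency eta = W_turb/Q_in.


W = 987.1800 kJ/kg
Q_in = 3107.8360 kJ/kg
eta = 0.3176 = 31.7642%

eta = 31.7642%


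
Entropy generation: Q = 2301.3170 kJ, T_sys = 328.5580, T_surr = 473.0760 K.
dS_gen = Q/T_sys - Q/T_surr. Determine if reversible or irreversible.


dS_sys = 2301.3170/328.5580 = 7.0043 kJ/K
dS_surr = -2301.3170/473.0760 = -4.8646 kJ/K
dS_gen = 7.0043 - 4.8646 = 2.1397 kJ/K (irreversible)

dS_gen = 2.1397 kJ/K, irreversible


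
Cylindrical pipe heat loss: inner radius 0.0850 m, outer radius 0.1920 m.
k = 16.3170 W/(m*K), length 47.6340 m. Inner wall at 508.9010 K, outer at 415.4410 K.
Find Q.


dT = 93.4600 K
ln(ro/ri) = 0.8148
Q = 2*pi*16.3170*47.6340*93.4600 / 0.8148 = 560129.5404 W

560129.5404 W


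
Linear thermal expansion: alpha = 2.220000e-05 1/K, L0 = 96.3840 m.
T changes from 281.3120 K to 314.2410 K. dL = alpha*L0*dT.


dT = 32.9290 K
dL = 2.220000e-05 * 96.3840 * 32.9290 = 0.070459 m
L_final = 96.454459 m

dL = 0.070459 m


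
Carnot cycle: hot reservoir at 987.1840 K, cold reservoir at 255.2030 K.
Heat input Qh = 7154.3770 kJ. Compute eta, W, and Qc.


eta = 1 - 255.2030/987.1840 = 0.7415
W = 0.7415 * 7154.3770 = 5304.8551 kJ
Qc = 7154.3770 - 5304.8551 = 1849.5219 kJ

eta = 74.1484%, W = 5304.8551 kJ, Qc = 1849.5219 kJ


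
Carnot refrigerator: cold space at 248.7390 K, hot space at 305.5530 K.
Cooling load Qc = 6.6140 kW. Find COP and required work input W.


COP = 248.7390 / 56.8140 = 4.3781
W = 6.6140 / 4.3781 = 1.5107 kW

COP = 4.3781, W = 1.5107 kW


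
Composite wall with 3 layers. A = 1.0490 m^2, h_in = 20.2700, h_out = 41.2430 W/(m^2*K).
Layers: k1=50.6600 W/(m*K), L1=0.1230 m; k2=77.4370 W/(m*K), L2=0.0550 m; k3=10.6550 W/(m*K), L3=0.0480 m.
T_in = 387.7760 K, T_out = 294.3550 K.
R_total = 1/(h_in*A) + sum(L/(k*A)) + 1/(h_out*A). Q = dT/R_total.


R_conv_in = 1/(20.2700*1.0490) = 0.0470
R_1 = 0.1230/(50.6600*1.0490) = 0.0023
R_2 = 0.0550/(77.4370*1.0490) = 0.0007
R_3 = 0.0480/(10.6550*1.0490) = 0.0043
R_conv_out = 1/(41.2430*1.0490) = 0.0231
R_total = 0.0774 K/W
Q = 93.4210 / 0.0774 = 1206.5281 W

R_total = 0.0774 K/W, Q = 1206.5281 W


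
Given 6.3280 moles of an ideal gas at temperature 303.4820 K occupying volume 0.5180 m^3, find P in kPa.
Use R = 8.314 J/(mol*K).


P = nRT/V = 6.3280 * 8.314 * 303.4820 / 0.5180
= 15966.4891 / 0.5180 = 30823.3380 Pa = 30.8233 kPa

30.8233 kPa


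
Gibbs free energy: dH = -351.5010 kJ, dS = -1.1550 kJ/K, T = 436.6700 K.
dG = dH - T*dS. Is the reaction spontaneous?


T*dS = 436.6700 * -1.1550 = -504.3539 kJ
dG = -351.5010 + 504.3539 = 152.8529 kJ (non-spontaneous)

dG = 152.8529 kJ, non-spontaneous


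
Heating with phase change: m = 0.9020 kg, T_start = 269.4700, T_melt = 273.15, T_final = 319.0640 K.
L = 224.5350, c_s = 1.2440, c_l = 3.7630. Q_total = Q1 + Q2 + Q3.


Q1 (sensible, solid) = 0.9020 * 1.2440 * 3.6800 = 4.1293 kJ
Q2 (latent) = 0.9020 * 224.5350 = 202.5306 kJ
Q3 (sensible, liquid) = 0.9020 * 3.7630 * 45.9140 = 155.8425 kJ
Q_total = 362.5023 kJ

362.5023 kJ


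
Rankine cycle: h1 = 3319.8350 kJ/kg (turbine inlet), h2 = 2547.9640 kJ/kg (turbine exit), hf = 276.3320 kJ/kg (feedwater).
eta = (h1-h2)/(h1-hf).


W = 771.8710 kJ/kg
Q_in = 3043.5030 kJ/kg
eta = 0.2536 = 25.3613%

eta = 25.3613%


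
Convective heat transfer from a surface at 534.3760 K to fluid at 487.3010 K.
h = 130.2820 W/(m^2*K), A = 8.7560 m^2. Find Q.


dT = 47.0750 K
Q = 130.2820 * 8.7560 * 47.0750 = 53700.7682 W

53700.7682 W


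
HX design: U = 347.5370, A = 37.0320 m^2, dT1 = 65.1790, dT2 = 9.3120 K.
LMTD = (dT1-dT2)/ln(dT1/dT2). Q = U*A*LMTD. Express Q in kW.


LMTD = 28.7111 K
Q = 347.5370 * 37.0320 * 28.7111 = 369511.4529 W = 369.5115 kW

369.5115 kW


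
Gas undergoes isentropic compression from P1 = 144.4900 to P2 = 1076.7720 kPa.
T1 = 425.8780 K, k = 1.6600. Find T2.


(k-1)/k = 0.3976
(P2/P1)^exp = 2.2224
T2 = 425.8780 * 2.2224 = 946.4500 K

946.4500 K


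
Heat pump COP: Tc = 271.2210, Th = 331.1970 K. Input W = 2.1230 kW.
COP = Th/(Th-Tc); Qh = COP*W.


COP = 331.1970 / 59.9760 = 5.5222
Qh = 5.5222 * 2.1230 = 11.7235 kW

COP = 5.5222, Qh = 11.7235 kW


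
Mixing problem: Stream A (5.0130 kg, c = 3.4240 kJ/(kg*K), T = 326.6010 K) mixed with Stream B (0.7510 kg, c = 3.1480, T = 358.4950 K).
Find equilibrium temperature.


num = 6453.4820
den = 19.5287
Tf = 330.4621 K

330.4621 K


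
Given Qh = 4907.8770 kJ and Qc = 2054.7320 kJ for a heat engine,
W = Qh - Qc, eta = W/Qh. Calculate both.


W = 4907.8770 - 2054.7320 = 2853.1450 kJ
eta = 2853.1450 / 4907.8770 = 0.5813 = 58.1340%

W = 2853.1450 kJ, eta = 58.1340%


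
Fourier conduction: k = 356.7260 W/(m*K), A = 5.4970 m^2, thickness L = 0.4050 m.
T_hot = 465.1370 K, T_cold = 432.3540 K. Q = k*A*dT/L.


dT = 32.7830 K
Q = 356.7260 * 5.4970 * 32.7830 / 0.4050 = 158728.2293 W

158728.2293 W


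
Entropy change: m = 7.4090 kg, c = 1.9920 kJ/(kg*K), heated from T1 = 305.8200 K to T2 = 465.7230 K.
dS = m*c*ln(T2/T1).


T2/T1 = 1.5229
ln(T2/T1) = 0.4206
dS = 7.4090 * 1.9920 * 0.4206 = 6.2074 kJ/K

6.2074 kJ/K


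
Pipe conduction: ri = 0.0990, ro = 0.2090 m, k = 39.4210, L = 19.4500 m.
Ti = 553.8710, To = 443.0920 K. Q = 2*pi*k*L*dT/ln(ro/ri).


dT = 110.7790 K
ln(ro/ri) = 0.7472
Q = 2*pi*39.4210*19.4500*110.7790 / 0.7472 = 714232.0219 W

714232.0219 W


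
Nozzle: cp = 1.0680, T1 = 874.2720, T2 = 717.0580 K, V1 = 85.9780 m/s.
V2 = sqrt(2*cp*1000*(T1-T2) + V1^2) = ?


dT = 157.2140 K
2*cp*1000*dT = 335809.1040
V1^2 = 7392.2165
V2 = sqrt(343201.3205) = 585.8339 m/s

585.8339 m/s


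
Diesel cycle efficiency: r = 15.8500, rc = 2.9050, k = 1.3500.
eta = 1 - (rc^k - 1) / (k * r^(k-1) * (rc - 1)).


r^(k-1) = 2.6303
rc^k = 4.2194
eta = 0.5241 = 52.4083%

52.4083%


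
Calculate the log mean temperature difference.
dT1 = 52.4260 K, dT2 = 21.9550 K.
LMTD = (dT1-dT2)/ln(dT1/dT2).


dT1/dT2 = 2.3879
ln(dT1/dT2) = 0.8704
LMTD = 30.4710 / 0.8704 = 35.0077 K

35.0077 K


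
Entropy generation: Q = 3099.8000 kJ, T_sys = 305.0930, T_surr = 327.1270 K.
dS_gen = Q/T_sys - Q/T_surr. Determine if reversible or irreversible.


dS_sys = 3099.8000/305.0930 = 10.1602 kJ/K
dS_surr = -3099.8000/327.1270 = -9.4758 kJ/K
dS_gen = 10.1602 - 9.4758 = 0.6844 kJ/K (irreversible)

dS_gen = 0.6844 kJ/K, irreversible


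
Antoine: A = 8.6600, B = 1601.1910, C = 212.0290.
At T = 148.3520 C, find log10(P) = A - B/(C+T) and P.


C+T = 360.3810
B/(C+T) = 4.4431
log10(P) = 8.6600 - 4.4431 = 4.2169
P = 10^4.2169 = 16479.7057 mmHg

16479.7057 mmHg


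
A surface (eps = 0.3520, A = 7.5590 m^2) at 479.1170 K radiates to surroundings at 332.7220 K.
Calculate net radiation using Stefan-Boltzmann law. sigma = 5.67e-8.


T^4 = 5.2695e+10
Tsurr^4 = 1.2255e+10
Q = 0.3520 * 5.67e-8 * 7.5590 * 4.0439e+10 = 6100.8919 W

6100.8919 W


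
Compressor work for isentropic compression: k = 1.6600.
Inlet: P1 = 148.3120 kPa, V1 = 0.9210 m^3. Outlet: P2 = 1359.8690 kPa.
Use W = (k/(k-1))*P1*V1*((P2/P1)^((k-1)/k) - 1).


(k-1)/k = 0.3976
(P2/P1)^exp = 2.4133
W = 2.5152 * 148.3120 * 0.9210 * (2.4133 - 1) = 485.5470 kJ

485.5470 kJ


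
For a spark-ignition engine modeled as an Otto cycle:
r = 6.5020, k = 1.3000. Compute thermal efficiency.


r^(k-1) = 1.7535
eta = 1 - 1/1.7535 = 0.4297 = 42.9723%

42.9723%


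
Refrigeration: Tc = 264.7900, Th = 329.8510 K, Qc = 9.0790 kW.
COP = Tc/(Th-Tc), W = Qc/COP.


COP = 264.7900 / 65.0610 = 4.0699
W = 9.0790 / 4.0699 = 2.2308 kW

COP = 4.0699, W = 2.2308 kW


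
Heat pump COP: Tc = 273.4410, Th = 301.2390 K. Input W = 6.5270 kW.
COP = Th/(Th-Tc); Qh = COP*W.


COP = 301.2390 / 27.7980 = 10.8367
Qh = 10.8367 * 6.5270 = 70.7312 kW

COP = 10.8367, Qh = 70.7312 kW


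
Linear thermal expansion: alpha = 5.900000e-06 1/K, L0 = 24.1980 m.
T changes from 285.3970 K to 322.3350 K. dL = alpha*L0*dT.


dT = 36.9380 K
dL = 5.900000e-06 * 24.1980 * 36.9380 = 0.005274 m
L_final = 24.203274 m

dL = 0.005274 m


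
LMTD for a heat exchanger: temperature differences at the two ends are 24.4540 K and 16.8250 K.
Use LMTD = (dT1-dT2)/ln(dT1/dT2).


dT1/dT2 = 1.4534
ln(dT1/dT2) = 0.3739
LMTD = 7.6290 / 0.3739 = 20.4023 K

20.4023 K


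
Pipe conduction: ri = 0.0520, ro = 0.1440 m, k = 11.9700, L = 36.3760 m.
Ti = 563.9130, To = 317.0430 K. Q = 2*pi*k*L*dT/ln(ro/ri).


dT = 246.8700 K
ln(ro/ri) = 1.0186
Q = 2*pi*11.9700*36.3760*246.8700 / 1.0186 = 663080.9865 W

663080.9865 W


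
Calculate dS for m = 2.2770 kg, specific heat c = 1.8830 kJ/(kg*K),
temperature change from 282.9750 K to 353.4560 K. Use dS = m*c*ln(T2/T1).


T2/T1 = 1.2491
ln(T2/T1) = 0.2224
dS = 2.2770 * 1.8830 * 0.2224 = 0.9536 kJ/K

0.9536 kJ/K


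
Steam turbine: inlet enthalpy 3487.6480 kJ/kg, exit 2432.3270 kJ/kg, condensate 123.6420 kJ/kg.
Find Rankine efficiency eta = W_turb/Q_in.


W = 1055.3210 kJ/kg
Q_in = 3364.0060 kJ/kg
eta = 0.3137 = 31.3710%

eta = 31.3710%


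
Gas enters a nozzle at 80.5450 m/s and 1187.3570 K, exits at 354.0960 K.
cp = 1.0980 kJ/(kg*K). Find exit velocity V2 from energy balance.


dT = 833.2610 K
2*cp*1000*dT = 1829841.1560
V1^2 = 6487.4970
V2 = sqrt(1836328.6530) = 1355.1120 m/s

1355.1120 m/s


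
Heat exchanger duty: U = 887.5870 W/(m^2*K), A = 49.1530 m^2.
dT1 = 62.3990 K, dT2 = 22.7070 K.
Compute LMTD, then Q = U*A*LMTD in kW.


LMTD = 39.2650 K
Q = 887.5870 * 49.1530 * 39.2650 = 1713034.2973 W = 1713.0343 kW

1713.0343 kW


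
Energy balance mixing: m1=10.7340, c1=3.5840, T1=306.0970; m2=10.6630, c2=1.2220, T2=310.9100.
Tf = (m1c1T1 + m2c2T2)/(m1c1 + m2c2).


num = 15826.9675
den = 51.5008
Tf = 307.3147 K

307.3147 K


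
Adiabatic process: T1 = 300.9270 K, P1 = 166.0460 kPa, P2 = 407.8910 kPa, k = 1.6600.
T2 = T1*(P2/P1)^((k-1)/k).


(k-1)/k = 0.3976
(P2/P1)^exp = 1.4295
T2 = 300.9270 * 1.4295 = 430.1767 K

430.1767 K


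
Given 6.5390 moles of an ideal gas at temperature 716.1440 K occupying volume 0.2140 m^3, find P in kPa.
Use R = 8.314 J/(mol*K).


P = nRT/V = 6.5390 * 8.314 * 716.1440 / 0.2140
= 38933.3447 / 0.2140 = 181931.5174 Pa = 181.9315 kPa

181.9315 kPa


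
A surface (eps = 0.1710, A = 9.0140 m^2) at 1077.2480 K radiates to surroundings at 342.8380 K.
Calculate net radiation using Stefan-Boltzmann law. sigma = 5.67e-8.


T^4 = 1.3467e+12
Tsurr^4 = 1.3815e+10
Q = 0.1710 * 5.67e-8 * 9.0140 * 1.3329e+12 = 116488.0015 W

116488.0015 W


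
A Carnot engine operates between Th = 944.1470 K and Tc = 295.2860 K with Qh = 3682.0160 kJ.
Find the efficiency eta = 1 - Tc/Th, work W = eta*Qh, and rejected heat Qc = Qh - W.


eta = 1 - 295.2860/944.1470 = 0.6872
W = 0.6872 * 3682.0160 = 2530.4498 kJ
Qc = 3682.0160 - 2530.4498 = 1151.5662 kJ

eta = 68.7246%, W = 2530.4498 kJ, Qc = 1151.5662 kJ


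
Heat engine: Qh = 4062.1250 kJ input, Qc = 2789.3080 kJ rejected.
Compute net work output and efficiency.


W = 4062.1250 - 2789.3080 = 1272.8170 kJ
eta = 1272.8170 / 4062.1250 = 0.3133 = 31.3338%

W = 1272.8170 kJ, eta = 31.3338%


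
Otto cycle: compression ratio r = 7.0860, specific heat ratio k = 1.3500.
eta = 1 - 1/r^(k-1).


r^(k-1) = 1.9845
eta = 1 - 1/1.9845 = 0.4961 = 49.6082%

49.6082%


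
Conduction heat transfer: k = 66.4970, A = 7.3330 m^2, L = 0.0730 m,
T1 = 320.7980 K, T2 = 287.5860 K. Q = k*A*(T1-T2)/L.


dT = 33.2120 K
Q = 66.4970 * 7.3330 * 33.2120 / 0.0730 = 221848.1987 W

221848.1987 W


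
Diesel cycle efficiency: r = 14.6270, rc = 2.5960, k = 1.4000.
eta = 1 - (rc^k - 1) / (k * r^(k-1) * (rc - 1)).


r^(k-1) = 2.9246
rc^k = 3.8021
eta = 0.5712 = 57.1190%

57.1190%


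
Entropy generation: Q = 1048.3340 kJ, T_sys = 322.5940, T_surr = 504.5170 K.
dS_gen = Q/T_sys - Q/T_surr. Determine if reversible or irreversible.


dS_sys = 1048.3340/322.5940 = 3.2497 kJ/K
dS_surr = -1048.3340/504.5170 = -2.0779 kJ/K
dS_gen = 3.2497 - 2.0779 = 1.1718 kJ/K (irreversible)

dS_gen = 1.1718 kJ/K, irreversible


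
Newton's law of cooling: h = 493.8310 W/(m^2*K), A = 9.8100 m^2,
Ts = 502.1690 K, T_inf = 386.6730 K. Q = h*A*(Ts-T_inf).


dT = 115.4960 K
Q = 493.8310 * 9.8100 * 115.4960 = 559518.3058 W

559518.3058 W


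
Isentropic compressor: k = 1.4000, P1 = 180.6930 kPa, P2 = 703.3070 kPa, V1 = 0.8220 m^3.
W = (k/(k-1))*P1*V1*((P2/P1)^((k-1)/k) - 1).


(k-1)/k = 0.2857
(P2/P1)^exp = 1.4744
W = 3.5000 * 180.6930 * 0.8220 * (1.4744 - 1) = 246.6438 kJ

246.6438 kJ


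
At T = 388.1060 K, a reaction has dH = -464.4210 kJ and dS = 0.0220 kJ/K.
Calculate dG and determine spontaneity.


T*dS = 388.1060 * 0.0220 = 8.5383 kJ
dG = -464.4210 - 8.5383 = -472.9593 kJ (spontaneous)

dG = -472.9593 kJ, spontaneous


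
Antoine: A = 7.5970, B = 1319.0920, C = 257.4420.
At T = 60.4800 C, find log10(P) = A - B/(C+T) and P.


C+T = 317.9220
B/(C+T) = 4.1491
log10(P) = 7.5970 - 4.1491 = 3.4479
P = 10^3.4479 = 2804.7506 mmHg

2804.7506 mmHg


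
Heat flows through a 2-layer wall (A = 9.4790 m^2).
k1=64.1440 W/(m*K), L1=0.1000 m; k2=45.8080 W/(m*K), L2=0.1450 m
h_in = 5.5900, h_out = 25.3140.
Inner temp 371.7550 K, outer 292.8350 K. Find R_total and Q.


R_conv_in = 1/(5.5900*9.4790) = 0.0189
R_1 = 0.1000/(64.1440*9.4790) = 0.0002
R_2 = 0.1450/(45.8080*9.4790) = 0.0003
R_conv_out = 1/(25.3140*9.4790) = 0.0042
R_total = 0.0235 K/W
Q = 78.9200 / 0.0235 = 3352.8404 W

R_total = 0.0235 K/W, Q = 3352.8404 W


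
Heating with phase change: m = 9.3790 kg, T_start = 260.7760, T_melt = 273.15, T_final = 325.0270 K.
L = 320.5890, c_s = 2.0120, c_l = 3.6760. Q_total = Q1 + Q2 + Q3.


Q1 (sensible, solid) = 9.3790 * 2.0120 * 12.3740 = 233.5042 kJ
Q2 (latent) = 9.3790 * 320.5890 = 3006.8042 kJ
Q3 (sensible, liquid) = 9.3790 * 3.6760 * 51.8770 = 1788.5739 kJ
Q_total = 5028.8823 kJ

5028.8823 kJ


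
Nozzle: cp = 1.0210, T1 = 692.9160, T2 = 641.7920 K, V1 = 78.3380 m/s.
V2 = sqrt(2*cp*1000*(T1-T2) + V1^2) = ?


dT = 51.1240 K
2*cp*1000*dT = 104395.2080
V1^2 = 6136.8422
V2 = sqrt(110532.0502) = 332.4636 m/s

332.4636 m/s


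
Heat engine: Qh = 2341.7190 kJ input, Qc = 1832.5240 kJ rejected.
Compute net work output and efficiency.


W = 2341.7190 - 1832.5240 = 509.1950 kJ
eta = 509.1950 / 2341.7190 = 0.2174 = 21.7445%

W = 509.1950 kJ, eta = 21.7445%


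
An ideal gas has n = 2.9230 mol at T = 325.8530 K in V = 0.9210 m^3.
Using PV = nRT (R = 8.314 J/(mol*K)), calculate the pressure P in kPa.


P = nRT/V = 2.9230 * 8.314 * 325.8530 / 0.9210
= 7918.8216 / 0.9210 = 8598.0691 Pa = 8.5981 kPa

8.5981 kPa


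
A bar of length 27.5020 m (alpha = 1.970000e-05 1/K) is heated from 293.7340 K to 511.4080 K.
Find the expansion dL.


dT = 217.6740 K
dL = 1.970000e-05 * 27.5020 * 217.6740 = 0.117933 m
L_final = 27.619933 m

dL = 0.117933 m


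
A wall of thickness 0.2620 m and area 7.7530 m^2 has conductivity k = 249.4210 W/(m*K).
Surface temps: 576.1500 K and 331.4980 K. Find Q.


dT = 244.6520 K
Q = 249.4210 * 7.7530 * 244.6520 / 0.2620 = 1805719.4632 W

1805719.4632 W


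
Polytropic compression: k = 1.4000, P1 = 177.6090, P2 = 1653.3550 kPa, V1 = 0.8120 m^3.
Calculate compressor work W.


(k-1)/k = 0.2857
(P2/P1)^exp = 1.8916
W = 3.5000 * 177.6090 * 0.8120 * (1.8916 - 1) = 450.0474 kJ

450.0474 kJ


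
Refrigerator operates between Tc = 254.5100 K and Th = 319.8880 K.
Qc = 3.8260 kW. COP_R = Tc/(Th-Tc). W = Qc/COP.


COP = 254.5100 / 65.3780 = 3.8929
W = 3.8260 / 3.8929 = 0.9828 kW

COP = 3.8929, W = 0.9828 kW


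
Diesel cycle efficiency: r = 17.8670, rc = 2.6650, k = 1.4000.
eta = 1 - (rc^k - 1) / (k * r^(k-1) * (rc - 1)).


r^(k-1) = 3.1683
rc^k = 3.9444
eta = 0.6013 = 60.1317%

60.1317%


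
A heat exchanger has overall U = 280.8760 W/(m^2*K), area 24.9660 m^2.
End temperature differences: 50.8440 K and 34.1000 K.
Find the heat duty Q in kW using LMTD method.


LMTD = 41.9161 K
Q = 280.8760 * 24.9660 * 41.9161 = 293930.3050 W = 293.9303 kW

293.9303 kW
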